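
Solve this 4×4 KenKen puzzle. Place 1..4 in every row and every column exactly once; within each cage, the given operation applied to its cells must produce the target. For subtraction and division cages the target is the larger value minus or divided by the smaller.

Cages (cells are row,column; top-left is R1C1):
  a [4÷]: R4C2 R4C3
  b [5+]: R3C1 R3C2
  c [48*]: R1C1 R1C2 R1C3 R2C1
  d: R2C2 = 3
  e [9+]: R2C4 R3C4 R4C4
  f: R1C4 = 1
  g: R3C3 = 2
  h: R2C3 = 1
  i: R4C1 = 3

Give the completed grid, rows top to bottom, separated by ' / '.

4 2 3 1 / 2 3 1 4 / 1 4 2 3 / 3 1 4 2

Cage f is given, leaving R1C4 = 1.
Cage d is a single given cell, leaving R2C2 = 3.
Cage h is given, so R2C3 = 1.
G is a freebie; hence R3C3 = 2.
Cage i is given, which forces R4C1 = 3.
1 is placed in column 3, leaving R4C3 = 4.
4 is placed in row 4, leaving R4C4 = 2.
3 is placed in column 1, leaving R1C1 = 4.
Cage c needs product 48, so R1C2 = 2.
Column 3 now contains 4; hence R1C3 = 3.
Cage c has product 48, which forces R2C1 = 2.
2 is placed in column 4; hence R2C4 = 4.
4 is placed in column 1, so R3C1 = 1.
1 is placed in row 3, so R3C2 = 4.
Cage e has sum 9, which forces R3C4 = 3.
4 is placed in row 4, which forces R4C2 = 1.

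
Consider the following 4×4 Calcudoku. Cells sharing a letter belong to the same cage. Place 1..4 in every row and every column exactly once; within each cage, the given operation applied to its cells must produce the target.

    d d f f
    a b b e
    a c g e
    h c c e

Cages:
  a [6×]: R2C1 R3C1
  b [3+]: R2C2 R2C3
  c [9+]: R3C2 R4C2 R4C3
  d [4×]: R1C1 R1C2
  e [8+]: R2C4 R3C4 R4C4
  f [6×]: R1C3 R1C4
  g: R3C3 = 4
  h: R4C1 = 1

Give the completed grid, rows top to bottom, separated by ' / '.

4 1 3 2 / 3 2 1 4 / 2 3 4 1 / 1 4 2 3

G is a freebie, so R3C3 = 4.
Cage h is a single given cell, leaving R4C1 = 1.
1 is placed in column 1, so R1C1 = 4.
Cage d needs two cells with product 4, which forces R1C2 = 1.
Column 2 already has 1, leaving R2C2 = 2.
Row 2 already has 2; hence R2C3 = 1.
Column 2 now contains 2; hence R3C2 = 3.
3 is placed in row 3, leaving R3C4 = 1.
The 3 cells of cage c must have sum 9, leaving R4C2 = 4.
4 is placed in row 4; hence R4C4 = 3.
Cage f's pair has product 6, leaving R1C3 = 3.
Column 4 already has 3, which forces R1C4 = 2.
Row 2 already has 2, so R2C1 = 3.
Column 4 already has 3, so R2C4 = 4.
3 is placed in row 3; hence R3C1 = 2.
Row 4 now contains 3, leaving R4C3 = 2.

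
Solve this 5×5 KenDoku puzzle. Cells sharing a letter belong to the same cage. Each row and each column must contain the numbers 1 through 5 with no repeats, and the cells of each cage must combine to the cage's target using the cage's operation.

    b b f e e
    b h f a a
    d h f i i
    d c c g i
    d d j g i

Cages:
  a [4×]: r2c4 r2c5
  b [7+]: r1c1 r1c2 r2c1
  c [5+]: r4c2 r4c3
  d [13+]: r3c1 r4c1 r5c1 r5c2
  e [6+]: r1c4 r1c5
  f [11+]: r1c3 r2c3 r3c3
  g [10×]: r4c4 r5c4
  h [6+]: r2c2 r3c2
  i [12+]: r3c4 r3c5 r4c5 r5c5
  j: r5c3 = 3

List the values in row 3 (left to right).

2 1 4 3 5

Cage j is given; hence r5c3 = 3.
In row 2, 3 can only go at r2c1, so r2c1 = 3.
Cage b has sum 7, leaving r1c1 = 1.
Cage b needs sum 7, which forces r1c2 = 3.
Cage d has sum 13; hence r5c2 = 2.
Row 5 now contains 2, leaving r5c4 = 5.
Column 4 now contains 5, which forces r4c4 = 2.
Row 5 already has 5, which forces r5c1 = 4.
Row 5 already has 4, leaving r5c5 = 1.
Column 4 now contains 2; hence r1c4 = 4.
Cage e needs two cells with sum 6, leaving r1c5 = 2.
Cage a's pair has product 4; hence r2c4 = 1.
Column 5 now contains 1, so r2c5 = 4.
Cage d needs sum 13; hence r3c1 = 2.
Column 4 already has 4, which forces r3c4 = 3.
Row 3 now contains 3; hence r3c5 = 5.
Row 4 now contains 2; hence r4c1 = 5.
Column 5 already has 5, so r4c5 = 3.
Row 1 already has 2, which forces r1c3 = 5.
Row 2 already has 1, so r2c2 = 5.
Cage f needs sum 11, which forces r2c3 = 2.
Row 3 already has 5, so r3c2 = 1.
Row 3 already has 5, leaving r3c3 = 4.
Column 2 already has 1, which forces r4c2 = 4.
Column 3 already has 4, leaving r4c3 = 1.
Completed grid: 1 3 5 4 2 / 3 5 2 1 4 / 2 1 4 3 5 / 5 4 1 2 3 / 4 2 3 5 1.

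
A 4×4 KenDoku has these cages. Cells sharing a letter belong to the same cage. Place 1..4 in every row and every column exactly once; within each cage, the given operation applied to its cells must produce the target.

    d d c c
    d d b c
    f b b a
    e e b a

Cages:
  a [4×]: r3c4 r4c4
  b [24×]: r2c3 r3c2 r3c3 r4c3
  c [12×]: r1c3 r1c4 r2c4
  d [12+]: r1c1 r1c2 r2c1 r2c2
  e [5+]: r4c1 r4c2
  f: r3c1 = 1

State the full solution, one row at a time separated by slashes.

4 1 2 3 / 3 4 1 2 / 1 2 3 4 / 2 3 4 1

Cage f is given, so r3c1 = 1.
Row 3 now contains 1; hence r3c4 = 4.
4 is placed in column 4, so r4c4 = 1.
Cage c has product 12; hence r1c3 = 2.
Column 4 now contains 1, so r1c4 = 3.
The 4 cells of cage b must have product 24; hence r2c3 = 1.
Cage c has product 12, leaving r2c4 = 2.
2 is placed in column 3; hence r3c3 = 3.
Cage b has product 24, which forces r4c3 = 4.
Row 1 already has 3; hence r1c1 = 4.
Cage d has sum 12, leaving r1c2 = 1.
The 4 cells of cage d must have sum 12, so r2c1 = 3.
Cage d needs sum 12, leaving r2c2 = 4.
Row 3 now contains 3, so r3c2 = 2.
3 is placed in column 1, so r4c1 = 2.
Column 2 already has 2, leaving r4c2 = 3.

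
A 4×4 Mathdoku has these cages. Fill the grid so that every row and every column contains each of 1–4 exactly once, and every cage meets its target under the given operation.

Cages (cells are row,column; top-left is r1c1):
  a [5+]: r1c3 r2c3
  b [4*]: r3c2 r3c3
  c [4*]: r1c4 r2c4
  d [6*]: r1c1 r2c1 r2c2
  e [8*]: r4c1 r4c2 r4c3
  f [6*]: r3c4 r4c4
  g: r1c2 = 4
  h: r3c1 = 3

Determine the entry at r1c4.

Cage g is a single given cell, so r1c2 = 4.
Row 1 already has 4; hence r1c4 = 1.
1 is placed in column 4, leaving r2c4 = 4.
Cage h is a single given cell; hence r3c1 = 3.
Column 2 already has 4, so r3c2 = 1.
Row 3 now contains 1; hence r3c3 = 4.
Row 3 already has 3, so r3c4 = 2.
1 is placed in column 2; hence r4c2 = 2.
Row 4 now contains 2, so r4c3 = 1.
Column 4 already has 2, leaving r4c4 = 3.
3 is placed in column 1; hence r1c1 = 2.
Row 1 already has 2, which forces r1c3 = 3.
Cage d has product 6, which forces r2c1 = 1.
Column 2 already has 2, which forces r2c2 = 3.
Column 3 now contains 3, so r2c3 = 2.
Row 4 already has 1; hence r4c1 = 4.
Filled in: 2 4 3 1 / 1 3 2 4 / 3 1 4 2 / 4 2 1 3.

1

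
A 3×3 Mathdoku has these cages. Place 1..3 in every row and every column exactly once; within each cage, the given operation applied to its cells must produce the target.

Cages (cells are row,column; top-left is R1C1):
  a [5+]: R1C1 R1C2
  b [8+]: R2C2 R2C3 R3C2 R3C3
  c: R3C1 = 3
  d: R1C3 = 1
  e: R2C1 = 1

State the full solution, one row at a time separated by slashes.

2 3 1 / 1 2 3 / 3 1 2

Cage d is a single given cell, so R1C3 = 1.
E is a freebie, so R2C1 = 1.
Cage c is given, so R3C1 = 3.
3 is placed in row 3, so R3C3 = 2.
Column 1 now contains 3, so R1C1 = 2.
The two cells of cage a must have sum 5, leaving R1C2 = 3.
Cage b has sum 8; hence R2C2 = 2.
Column 3 already has 2, leaving R2C3 = 3.
Row 3 now contains 2, so R3C2 = 1.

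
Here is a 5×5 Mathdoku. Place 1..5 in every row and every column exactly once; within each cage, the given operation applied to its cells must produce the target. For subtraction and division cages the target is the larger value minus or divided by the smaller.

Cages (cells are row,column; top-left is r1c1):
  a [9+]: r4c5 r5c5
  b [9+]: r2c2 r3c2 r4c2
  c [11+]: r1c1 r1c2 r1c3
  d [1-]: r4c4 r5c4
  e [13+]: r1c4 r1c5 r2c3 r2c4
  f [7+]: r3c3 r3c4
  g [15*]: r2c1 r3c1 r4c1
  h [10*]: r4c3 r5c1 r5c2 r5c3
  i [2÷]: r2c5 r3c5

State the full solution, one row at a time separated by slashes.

The 4 cells of cage h must have product 10, so r4c3 = 1.
The only place for 3 in row 5 is r5c4.
In row 1, 3 can only go at r1c5, so r1c5 = 3.
In row 1, 1 can only go at r1c4, so r1c4 = 1.
The only place for 4 in row 5 is r5c5.
Column 5 already has 4, which forces r4c5 = 5.
5 is placed in row 4, so r4c1 = 3.
Row 2 needs a 3, and only r2c2 is open for it.
Row 2 needs a 2, and only r2c5 is open for it.
2 is placed in column 5, so r3c5 = 1.
Cage g needs product 15, so r2c1 = 1.
1 is placed in row 3; hence r3c1 = 5.
Column 1 now contains 5, so r5c1 = 2.
Row 5 now contains 2, so r5c3 = 5.
Column 1 now contains 2; hence r1c1 = 4.
Cage c needs sum 11, so r1c2 = 5.
Cage c has sum 11, so r1c3 = 2.
Column 3 now contains 5, which forces r2c3 = 4.
Cage e has sum 13, so r2c4 = 5.
The two cells of cage f must have sum 7, which forces r3c3 = 3.
The two cells of cage f must have sum 7, so r3c4 = 4.
4 is placed in column 4, leaving r4c4 = 2.
5 is placed in row 5, so r5c2 = 1.
Row 3 already has 4; hence r3c2 = 2.
Row 4 now contains 2, which forces r4c2 = 4.

4 5 2 1 3 / 1 3 4 5 2 / 5 2 3 4 1 / 3 4 1 2 5 / 2 1 5 3 4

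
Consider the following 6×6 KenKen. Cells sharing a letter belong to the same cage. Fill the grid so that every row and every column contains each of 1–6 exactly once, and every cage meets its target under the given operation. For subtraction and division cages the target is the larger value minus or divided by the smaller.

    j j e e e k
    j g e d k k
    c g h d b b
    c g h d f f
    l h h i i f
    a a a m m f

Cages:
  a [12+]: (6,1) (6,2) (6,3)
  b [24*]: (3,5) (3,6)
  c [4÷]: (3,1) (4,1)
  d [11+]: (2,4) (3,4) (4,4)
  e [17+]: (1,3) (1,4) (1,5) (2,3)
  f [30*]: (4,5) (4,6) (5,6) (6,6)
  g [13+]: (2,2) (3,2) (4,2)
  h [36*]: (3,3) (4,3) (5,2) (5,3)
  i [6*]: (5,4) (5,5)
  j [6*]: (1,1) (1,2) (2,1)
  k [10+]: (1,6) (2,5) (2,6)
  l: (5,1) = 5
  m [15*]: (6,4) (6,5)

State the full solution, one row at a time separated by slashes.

Cage l is a single given cell, leaving (5,1) = 5.
In row 5, 4 can only go at (5,3), so (5,3) = 4.
The 4 cells of cage h must have product 36; hence (5,2) = 3.
In row 5, 2 can only go at (5,6), so (5,6) = 2.
The only place for 4 in column 2 is (6,2).
The only place for 1 in row 6 is (6,6).
Column 2 needs a 1, and only (1,2) is open for it.
The pair (3,5)/(3,6) in row 3 holds {4, 6}; hence (3,1) = 1.
Cage h needs product 36, which forces (3,3) = 3.
The two cells of cage c must have quotient 4, which forces (4,1) = 4.
(4,5) and (4,6) in row 4 are {3, 5}, leaving (4,3) = 1.
The only place for 1 in row 2 is (2,5).
Cage i needs two cells with product 6; hence (5,4) = 1.
1 is placed in column 5; hence (5,5) = 6.
6 is placed in column 5, leaving (3,5) = 4.
The two cells of cage b must have product 24; hence (3,6) = 6.
The only place for 6 in column 1 is (6,1).
Row 6 already has 6, so (6,3) = 2.
Cage e has sum 17, which forces (1,4) = 4.
Cage e needs sum 17, leaving (1,5) = 2.
Row 1 now contains 4, leaving (1,6) = 5.
4 is placed in column 4; hence (2,4) = 3.
5 is placed in column 6, so (2,6) = 4.
5 is placed in column 6, leaving (4,6) = 3.
3 is placed in column 4; hence (6,4) = 5.
Row 6 already has 5, which forces (6,5) = 3.
2 is placed in row 1, so (1,1) = 3.
Row 1 now contains 5; hence (1,3) = 6.
Row 2 now contains 3; hence (2,1) = 2.
Cage e needs sum 17, so (2,3) = 5.
Column 4 now contains 5, which forces (3,4) = 2.
The 3 cells of cage d must have sum 11; hence (4,4) = 6.
Row 4 already has 3, so (4,5) = 5.
Row 2 already has 5; hence (2,2) = 6.
Row 3 now contains 2, so (3,2) = 5.
6 is placed in row 4, leaving (4,2) = 2.

3 1 6 4 2 5 / 2 6 5 3 1 4 / 1 5 3 2 4 6 / 4 2 1 6 5 3 / 5 3 4 1 6 2 / 6 4 2 5 3 1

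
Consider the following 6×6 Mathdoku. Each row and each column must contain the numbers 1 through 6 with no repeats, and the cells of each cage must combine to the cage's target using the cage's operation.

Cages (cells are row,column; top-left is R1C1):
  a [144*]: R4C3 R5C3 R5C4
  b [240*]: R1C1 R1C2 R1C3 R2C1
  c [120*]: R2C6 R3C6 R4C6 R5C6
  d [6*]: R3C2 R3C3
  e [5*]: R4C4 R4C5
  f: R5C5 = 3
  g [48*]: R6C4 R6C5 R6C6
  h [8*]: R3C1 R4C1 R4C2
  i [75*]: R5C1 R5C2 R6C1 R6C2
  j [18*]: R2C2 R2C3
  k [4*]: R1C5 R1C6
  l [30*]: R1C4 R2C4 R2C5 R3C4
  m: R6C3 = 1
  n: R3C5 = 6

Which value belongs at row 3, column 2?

N is a freebie; hence R3C5 = 6.
Cage a needs product 144, which forces R4C3 = 6.
Cage a needs product 144, leaving R5C3 = 4.
Cage a has product 144, so R5C4 = 6.
Cage f is given, so R5C5 = 3.
Cage m is given, so R6C3 = 1.
Cage j needs two cells with product 18, which forces R2C2 = 6.
6 is placed in column 3, leaving R2C3 = 3.
Column 3 already has 3, so R3C3 = 2.
Cage g needs product 48; hence R6C6 = 6.
Column 3 now contains 2, which forces R1C3 = 5.
Row 3 now contains 2, so R3C2 = 3.
Column 2 already has 3, which forces R6C2 = 5.
Cage l needs product 30, leaving R1C4 = 3.
The 4 cells of cage c must have product 120, leaving R4C6 = 3.
The 4 cells of cage i must have product 75, which forces R5C1 = 5.
5 is placed in column 2, leaving R5C2 = 1.
5 is placed in row 5, so R5C6 = 2.
Row 6 now contains 5; hence R6C1 = 3.
Row 1 already has 3, so R1C1 = 6.
In row 1, 2 can only go at R1C2, so R1C2 = 2.
The 4 cells of cage b must have product 240, which forces R2C1 = 4.
Row 2 already has 4; hence R2C6 = 5.
Cage h needs product 8, leaving R3C1 = 1.
1 is placed in row 3, leaving R3C4 = 5.
Column 6 now contains 5, so R3C6 = 4.
Cage h has product 8; hence R4C1 = 2.
Column 2 now contains 2, which forces R4C2 = 4.
5 is placed in column 4, so R4C4 = 1.
1 is placed in row 4, so R4C5 = 5.
Cage k's pair has product 4, leaving R1C5 = 4.
Column 6 now contains 4, which forces R1C6 = 1.
1 is placed in column 4, leaving R2C4 = 2.
Cage l needs product 30, leaving R2C5 = 1.
Column 4 already has 2, leaving R6C4 = 4.
4 is placed in column 5, leaving R6C5 = 2.
The full grid is 6 2 5 3 4 1 / 4 6 3 2 1 5 / 1 3 2 5 6 4 / 2 4 6 1 5 3 / 5 1 4 6 3 2 / 3 5 1 4 2 6.

3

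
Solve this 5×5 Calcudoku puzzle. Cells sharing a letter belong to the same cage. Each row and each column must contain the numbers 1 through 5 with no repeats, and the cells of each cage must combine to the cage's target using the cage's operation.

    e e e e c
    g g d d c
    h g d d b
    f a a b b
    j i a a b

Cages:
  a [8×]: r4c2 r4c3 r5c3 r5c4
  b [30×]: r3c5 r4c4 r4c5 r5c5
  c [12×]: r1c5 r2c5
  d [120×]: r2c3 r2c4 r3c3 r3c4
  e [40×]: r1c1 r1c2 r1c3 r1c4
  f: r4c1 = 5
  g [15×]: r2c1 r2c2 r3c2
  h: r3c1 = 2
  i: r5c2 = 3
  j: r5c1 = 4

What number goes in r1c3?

H is a freebie, which forces r3c1 = 2.
F is a freebie; hence r4c1 = 5.
Cage j is a single given cell, so r5c1 = 4.
I is a freebie, so r5c2 = 3.
4 is placed in column 1, leaving r1c1 = 1.
Cage g needs product 15, which forces r2c1 = 3.
Row 2 already has 3, which forces r2c5 = 4.
Column 5 already has 4; hence r1c5 = 3.
The 4 cells of cage b must have product 30, which forces r4c4 = 3.
Cage d has product 120, leaving r3c3 = 3.
Column 4 now contains 3, so r3c4 = 4.
The only place for 1 in row 2 is r2c2.
Column 2 now contains 1, leaving r3c2 = 5.
Row 3 now contains 5; hence r3c5 = 1.
Column 2 now contains 1, leaving r4c2 = 4.
Cage a has product 8, so r4c3 = 1.
Column 5 now contains 1, which forces r4c5 = 2.
Cage a needs product 8; hence r5c3 = 2.
The 4 cells of cage a must have product 8, which forces r5c4 = 1.
Column 5 already has 2; hence r5c5 = 5.
4 is placed in column 2, which forces r1c2 = 2.
The 4 cells of cage e must have product 40; hence r1c3 = 4.
The 4 cells of cage e must have product 40, which forces r1c4 = 5.
Column 3 now contains 2, which forces r2c3 = 5.
Cage d needs product 120, so r2c4 = 2.
Completed grid: 1 2 4 5 3 / 3 1 5 2 4 / 2 5 3 4 1 / 5 4 1 3 2 / 4 3 2 1 5.

4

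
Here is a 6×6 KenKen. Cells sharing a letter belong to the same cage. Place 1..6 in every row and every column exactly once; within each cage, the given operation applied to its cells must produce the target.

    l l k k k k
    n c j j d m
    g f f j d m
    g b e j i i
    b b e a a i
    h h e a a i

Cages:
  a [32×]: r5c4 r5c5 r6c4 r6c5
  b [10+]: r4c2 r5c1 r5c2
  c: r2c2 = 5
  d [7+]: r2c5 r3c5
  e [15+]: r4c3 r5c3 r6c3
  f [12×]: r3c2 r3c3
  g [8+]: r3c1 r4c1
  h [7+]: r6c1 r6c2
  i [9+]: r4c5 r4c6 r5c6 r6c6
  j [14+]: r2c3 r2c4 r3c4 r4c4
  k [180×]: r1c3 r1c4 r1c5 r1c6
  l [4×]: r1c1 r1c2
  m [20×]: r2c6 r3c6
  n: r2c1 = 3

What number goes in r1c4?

Cage n is a single given cell; hence r2c1 = 3.
Cage c is a single given cell, so r2c2 = 5.
Row 2 already has 5, leaving r2c6 = 4.
4 is placed in column 6, so r3c6 = 5.
The 4 cells of cage i must have sum 9, leaving r4c5 = 3.
The only place for 1 in column 3 is r2c3.
Row 2 now contains 1, which forces r2c5 = 6.
The two cells of cage d must have sum 7, leaving r3c5 = 1.
Row 2 now contains 6, which forces r2c4 = 2.
The 4 cells of cage j must have sum 14; hence r3c4 = 6.
The 4 cells of cage j must have sum 14; hence r4c4 = 5.
Column 4 already has 5; hence r1c4 = 3.
Row 3 already has 6, leaving r3c1 = 2.
The two cells of cage g must have sum 8; hence r4c1 = 6.
6 is placed in row 4, leaving r4c3 = 4.
Cage f needs two cells with product 12; hence r3c2 = 4.
Column 3 now contains 4; hence r3c3 = 3.
Cage b has sum 10; hence r5c1 = 5.
4 is placed in column 2; hence r5c2 = 3.
5 is placed in row 5, leaving r5c3 = 6.
6 is placed in column 3, so r6c3 = 5.
Cage l needs two cells with product 4, which forces r1c1 = 4.
4 is placed in column 2; hence r1c2 = 1.
Column 3 now contains 5, which forces r1c3 = 2.
Cage k needs product 180, which forces r1c5 = 5.
Cage k needs product 180; hence r1c6 = 6.
The 3 cells of cage b must have sum 10; hence r4c2 = 2.
2 is placed in row 4, leaving r4c6 = 1.
Column 6 already has 1; hence r5c6 = 2.
The two cells of cage h must have sum 7, so r6c1 = 1.
Cage h's pair has sum 7, which forces r6c2 = 6.
1 is placed in row 6, so r6c4 = 4.
Row 6 already has 4; hence r6c5 = 2.
Cage i needs sum 9, which forces r6c6 = 3.
4 is placed in column 4, which forces r5c4 = 1.
Row 5 already has 2, leaving r5c5 = 4.
Completed grid: 4 1 2 3 5 6 / 3 5 1 2 6 4 / 2 4 3 6 1 5 / 6 2 4 5 3 1 / 5 3 6 1 4 2 / 1 6 5 4 2 3.

3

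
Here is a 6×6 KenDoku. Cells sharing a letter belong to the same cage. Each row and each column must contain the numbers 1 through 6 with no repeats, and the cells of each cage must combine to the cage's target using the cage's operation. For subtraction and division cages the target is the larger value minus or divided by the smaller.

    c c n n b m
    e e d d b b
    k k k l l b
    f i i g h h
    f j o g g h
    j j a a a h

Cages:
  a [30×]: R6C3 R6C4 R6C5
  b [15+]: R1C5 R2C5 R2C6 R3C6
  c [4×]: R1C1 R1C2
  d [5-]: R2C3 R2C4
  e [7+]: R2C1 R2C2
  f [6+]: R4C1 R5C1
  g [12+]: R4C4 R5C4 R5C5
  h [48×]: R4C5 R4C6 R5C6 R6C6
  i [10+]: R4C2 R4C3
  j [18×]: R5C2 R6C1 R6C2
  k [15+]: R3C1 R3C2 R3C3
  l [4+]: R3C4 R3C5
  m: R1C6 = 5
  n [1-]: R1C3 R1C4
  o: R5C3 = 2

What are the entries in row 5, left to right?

1 3 2 4 5 6

Cage m is a single given cell, which forces R1C6 = 5.
O is a freebie; hence R5C3 = 2.
Row 1 needs a 6, and only R1C5 is open for it.
In row 1, 2 can only go at R1C4, so R1C4 = 2.
In row 1, 3 can only go at R1C3, so R1C3 = 3.
In row 3, 2 can only go at R3C6, so R3C6 = 2.
In row 6, 4 can only go at R6C6, so R6C6 = 4.
R2C3 and R2C4 in row 2 are {1, 6}, so R2C5 = 4.
R2C3 and R2C4 in row 2 are {1, 6}; hence R2C6 = 3.
R4C2 and R4C3 in row 4 are {4, 6}, leaving R4C5 = 2.
The 4 cells of cage h must have product 48, so R4C6 = 1.
Cage h needs product 48; hence R5C6 = 6.
Row 4 already has 1, so R4C1 = 5.
5 is placed in row 4; hence R4C4 = 3.
Cage f's pair has sum 6, leaving R5C1 = 1.
1 is placed in row 5; hence R5C2 = 3.
Cage g needs sum 12, which forces R5C4 = 4.
Row 5 already has 3, leaving R5C5 = 5.
5 is placed in column 5, so R6C5 = 1.
Column 1 now contains 1; hence R1C1 = 4.
Cage c needs two cells with product 4, which forces R1C2 = 1.
Column 1 already has 5, leaving R2C1 = 2.
Cage e needs two cells with sum 7, so R2C2 = 5.
Column 1 now contains 4, which forces R3C1 = 6.
Row 3 now contains 6, so R3C2 = 4.
Row 3 now contains 4, which forces R3C3 = 5.
Column 4 now contains 3, which forces R3C4 = 1.
Column 5 now contains 1, which forces R3C5 = 3.
Column 2 already has 4, leaving R4C2 = 6.
Row 4 already has 6, leaving R4C3 = 4.
Cage j needs product 18, leaving R6C1 = 3.
Cage j has product 18, leaving R6C2 = 2.
5 is placed in column 3, which forces R6C3 = 6.
Row 6 already has 6; hence R6C4 = 5.
Column 3 already has 6; hence R2C3 = 1.
Column 4 now contains 1, so R2C4 = 6.
Completed grid: 4 1 3 2 6 5 / 2 5 1 6 4 3 / 6 4 5 1 3 2 / 5 6 4 3 2 1 / 1 3 2 4 5 6 / 3 2 6 5 1 4.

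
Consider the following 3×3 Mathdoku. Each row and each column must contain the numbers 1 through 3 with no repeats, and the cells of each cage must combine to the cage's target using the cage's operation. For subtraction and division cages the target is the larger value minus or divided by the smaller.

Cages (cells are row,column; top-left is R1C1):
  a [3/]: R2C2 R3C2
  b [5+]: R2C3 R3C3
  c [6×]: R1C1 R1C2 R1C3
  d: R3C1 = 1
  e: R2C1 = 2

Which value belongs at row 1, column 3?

1

E is a freebie, which forces R2C1 = 2.
Row 2 already has 2, leaving R2C3 = 3.
D is a freebie, so R3C1 = 1.
1 is placed in row 3, leaving R3C2 = 3.
3 is placed in column 3, leaving R3C3 = 2.
1 is placed in column 1, which forces R1C1 = 3.
The 3 cells of cage c must have product 6, leaving R1C2 = 2.
Column 3 now contains 2, leaving R1C3 = 1.
3 is placed in row 2; hence R2C2 = 1.
The full grid is 3 2 1 / 2 1 3 / 1 3 2.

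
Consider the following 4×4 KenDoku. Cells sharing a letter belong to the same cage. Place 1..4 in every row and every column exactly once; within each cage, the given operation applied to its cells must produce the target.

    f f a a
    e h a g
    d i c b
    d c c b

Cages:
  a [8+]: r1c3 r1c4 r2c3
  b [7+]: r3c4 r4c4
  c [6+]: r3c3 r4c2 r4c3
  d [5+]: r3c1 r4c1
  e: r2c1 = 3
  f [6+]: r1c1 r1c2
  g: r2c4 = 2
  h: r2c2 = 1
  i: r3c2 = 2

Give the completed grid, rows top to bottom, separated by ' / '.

2 4 3 1 / 3 1 4 2 / 4 2 1 3 / 1 3 2 4

E is a freebie, so r2c1 = 3.
Cage h is a single given cell, which forces r2c2 = 1.
G is a freebie, which forces r2c4 = 2.
Cage i is given, which forces r3c2 = 2.
Column 2 already has 2, so r4c2 = 3.
3 is placed in row 4, which forces r4c4 = 4.
Cage f's pair has sum 6; hence r1c1 = 2.
Column 2 already has 2, so r1c2 = 4.
Row 2 already has 2, so r2c3 = 4.
Cage d's pair has sum 5, which forces r3c1 = 4.
Cage c needs sum 6, which forces r3c3 = 1.
Column 4 already has 4; hence r3c4 = 3.
Cage d needs two cells with sum 5, leaving r4c1 = 1.
Cage c needs sum 6; hence r4c3 = 2.
1 is placed in column 3, so r1c3 = 3.
Column 4 now contains 3; hence r1c4 = 1.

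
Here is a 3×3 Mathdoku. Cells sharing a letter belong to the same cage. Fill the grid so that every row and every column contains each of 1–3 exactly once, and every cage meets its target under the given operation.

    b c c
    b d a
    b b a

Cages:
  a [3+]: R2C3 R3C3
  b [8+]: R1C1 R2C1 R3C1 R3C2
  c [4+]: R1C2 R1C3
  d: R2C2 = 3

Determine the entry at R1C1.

2

Cage d is given, which forces R2C2 = 3.
Cage b has sum 8, which forces R3C2 = 2.
2 is placed in row 3, so R3C3 = 1.
3 is placed in column 2, leaving R1C2 = 1.
Column 3 now contains 1, which forces R1C3 = 3.
Column 3 now contains 1, which forces R2C3 = 2.
Row 3 now contains 1; hence R3C1 = 3.
1 is placed in row 1, leaving R1C1 = 2.
Row 2 now contains 2; hence R2C1 = 1.
Completed grid: 2 1 3 / 1 3 2 / 3 2 1.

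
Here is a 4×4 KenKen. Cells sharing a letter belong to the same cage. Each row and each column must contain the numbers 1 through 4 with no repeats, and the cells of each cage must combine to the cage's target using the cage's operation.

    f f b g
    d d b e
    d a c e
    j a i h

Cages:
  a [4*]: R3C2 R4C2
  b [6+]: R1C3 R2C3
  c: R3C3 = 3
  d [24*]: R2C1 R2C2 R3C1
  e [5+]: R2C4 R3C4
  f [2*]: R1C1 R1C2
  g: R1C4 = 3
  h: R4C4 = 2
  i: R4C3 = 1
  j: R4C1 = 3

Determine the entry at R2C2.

3

Cage g is given, which forces R1C4 = 3.
Cage c is given, leaving R3C3 = 3.
J is a freebie, so R4C1 = 3.
Cage i is a single given cell, so R4C3 = 1.
H is a freebie, which forces R4C4 = 2.
Cage d has product 24; hence R2C2 = 3.
The two cells of cage a must have product 4, so R3C2 = 1.
1 is placed in row 3, which forces R3C4 = 4.
1 is placed in row 4; hence R4C2 = 4.
The two cells of cage f must have product 2, leaving R1C1 = 1.
Column 2 already has 1, which forces R1C2 = 2.
Row 1 now contains 2, which forces R1C3 = 4.
Cage d has product 24, so R2C1 = 4.
4 is placed in column 3, so R2C3 = 2.
Column 4 already has 4, leaving R2C4 = 1.
Row 3 already has 4, so R3C1 = 2.
Completed grid: 1 2 4 3 / 4 3 2 1 / 2 1 3 4 / 3 4 1 2.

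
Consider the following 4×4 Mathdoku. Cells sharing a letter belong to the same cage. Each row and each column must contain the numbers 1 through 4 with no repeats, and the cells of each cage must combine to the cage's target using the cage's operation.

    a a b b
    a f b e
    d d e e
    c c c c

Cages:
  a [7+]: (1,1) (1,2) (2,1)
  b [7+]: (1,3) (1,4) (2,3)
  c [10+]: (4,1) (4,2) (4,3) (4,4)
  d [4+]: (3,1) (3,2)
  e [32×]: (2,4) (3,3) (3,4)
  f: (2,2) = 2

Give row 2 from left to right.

1 2 3 4

F is a freebie, so (2,2) = 2.
Cage e needs product 32, so (2,4) = 4.
The 3 cells of cage e must have product 32, so (3,3) = 4.
The 3 cells of cage e must have product 32; hence (3,4) = 2.
The 3 cells of cage b must have sum 7, so (1,3) = 1.
Cage b has sum 7, leaving (1,4) = 3.
Cage b needs sum 7, which forces (2,3) = 3.
3 is placed in column 3; hence (4,3) = 2.
3 is placed in column 4, leaving (4,4) = 1.
Row 1 already has 1; hence (1,1) = 2.
3 is placed in row 1; hence (1,2) = 4.
3 is placed in row 2, so (2,1) = 1.
1 is placed in column 1; hence (3,1) = 3.
Row 3 now contains 3, leaving (3,2) = 1.
Column 1 now contains 3, so (4,1) = 4.
Column 2 now contains 4, which forces (4,2) = 3.
Completed grid: 2 4 1 3 / 1 2 3 4 / 3 1 4 2 / 4 3 2 1.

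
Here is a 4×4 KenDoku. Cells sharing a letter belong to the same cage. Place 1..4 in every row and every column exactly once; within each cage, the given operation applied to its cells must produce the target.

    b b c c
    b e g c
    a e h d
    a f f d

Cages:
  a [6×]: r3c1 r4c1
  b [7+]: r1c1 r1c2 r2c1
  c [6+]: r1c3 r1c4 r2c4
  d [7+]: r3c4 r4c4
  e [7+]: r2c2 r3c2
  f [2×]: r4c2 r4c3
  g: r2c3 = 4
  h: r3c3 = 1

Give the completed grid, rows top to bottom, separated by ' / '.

4 2 3 1 / 1 3 4 2 / 2 4 1 3 / 3 1 2 4

Cage g is given, so r2c3 = 4.
Cage h is a single given cell, leaving r3c3 = 1.
Column 3 already has 1, which forces r4c3 = 2.
Column 3 now contains 2, leaving r1c3 = 3.
Row 2 already has 4, which forces r2c2 = 3.
The two cells of cage a must have product 6, leaving r3c1 = 2.
Cage e needs two cells with sum 7, leaving r3c2 = 4.
Row 3 now contains 4; hence r3c4 = 3.
Row 4 already has 2; hence r4c1 = 3.
Row 4 already has 2, which forces r4c2 = 1.
3 is placed in column 4; hence r4c4 = 4.
Cage b needs sum 7, so r1c1 = 4.
Column 2 now contains 1; hence r1c2 = 2.
Row 1 now contains 2, leaving r1c4 = 1.
Column 1 already has 2, which forces r2c1 = 1.
1 is placed in column 4, so r2c4 = 2.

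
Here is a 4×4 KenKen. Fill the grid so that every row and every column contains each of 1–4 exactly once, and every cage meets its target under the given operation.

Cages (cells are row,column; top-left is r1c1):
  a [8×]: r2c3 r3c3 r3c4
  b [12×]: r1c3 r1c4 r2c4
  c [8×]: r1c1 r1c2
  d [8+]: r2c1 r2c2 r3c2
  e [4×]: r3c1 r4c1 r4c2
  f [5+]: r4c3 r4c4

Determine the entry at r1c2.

Row 3 needs a 3, and only r3c2 is open for it.
In column 1, 3 can only go at r2c1, so r2c1 = 3.
The 3 cells of cage d must have sum 8, leaving r2c2 = 2.
2 is placed in column 2, which forces r4c2 = 1.
Cage c needs two cells with product 8, which forces r1c1 = 2.
2 is placed in column 2, leaving r1c2 = 4.
The 3 cells of cage e must have product 4, leaving r3c1 = 1.
Row 4 already has 1, so r4c1 = 4.
The 3 cells of cage a must have product 8; hence r2c3 = 1.
Cage b has product 12, so r2c4 = 4.
4 is placed in column 4, so r3c4 = 2.
Column 4 now contains 2, leaving r4c4 = 3.
Column 3 now contains 1, so r1c3 = 3.
Column 4 already has 3; hence r1c4 = 1.
Row 3 now contains 2, leaving r3c3 = 4.
Row 4 now contains 3; hence r4c3 = 2.
Filled in: 2 4 3 1 / 3 2 1 4 / 1 3 4 2 / 4 1 2 3.

4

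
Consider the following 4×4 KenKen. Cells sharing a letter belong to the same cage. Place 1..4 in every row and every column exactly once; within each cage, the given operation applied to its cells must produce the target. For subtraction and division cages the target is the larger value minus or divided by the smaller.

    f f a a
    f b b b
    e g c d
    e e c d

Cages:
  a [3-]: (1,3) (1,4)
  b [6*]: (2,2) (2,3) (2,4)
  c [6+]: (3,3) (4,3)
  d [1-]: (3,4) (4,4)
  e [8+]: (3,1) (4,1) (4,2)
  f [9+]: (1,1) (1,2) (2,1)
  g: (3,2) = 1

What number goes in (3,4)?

2

Cage g is given, leaving (3,2) = 1.
Row 2 needs a 4, and only (2,1) is open for it.
Cage e has sum 8, so (3,1) = 3.
The only place for 2 in row 1 is (1,1).
Cage f has sum 9, which forces (1,2) = 3.
3 is placed in column 2, so (2,2) = 2.
Column 1 already has 2; hence (4,1) = 1.
Cage e needs sum 8, so (4,2) = 4.
Row 4 now contains 4; hence (4,3) = 2.
Row 4 already has 1, leaving (4,4) = 3.
Cage b has product 6, which forces (2,3) = 3.
Column 4 already has 3, which forces (2,4) = 1.
Column 3 already has 2, so (3,3) = 4.
4 is placed in row 3, which forces (3,4) = 2.
4 is placed in column 3; hence (1,3) = 1.
Column 4 now contains 1, so (1,4) = 4.
Filled in: 2 3 1 4 / 4 2 3 1 / 3 1 4 2 / 1 4 2 3.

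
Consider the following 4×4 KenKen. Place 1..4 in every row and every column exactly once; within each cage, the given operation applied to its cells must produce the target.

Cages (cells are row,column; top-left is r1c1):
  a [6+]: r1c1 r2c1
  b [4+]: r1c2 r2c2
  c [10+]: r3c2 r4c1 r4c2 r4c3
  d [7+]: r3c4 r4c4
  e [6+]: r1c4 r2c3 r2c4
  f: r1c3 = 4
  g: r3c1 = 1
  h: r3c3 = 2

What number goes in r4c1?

3

Cage f is a single given cell; hence r1c3 = 4.
Cage g is given, leaving r3c1 = 1.
Cage h is a single given cell, which forces r3c3 = 2.
Row 1 already has 4, leaving r1c1 = 2.
Cage a needs two cells with sum 6; hence r2c1 = 4.
Column 1 already has 4, leaving r4c1 = 3.
Row 4 already has 3, so r4c3 = 1.
Row 4 already has 3, so r4c4 = 4.
Cage e has sum 6, leaving r1c4 = 1.
Column 3 already has 1; hence r2c3 = 3.
Cage e needs sum 6; hence r2c4 = 2.
Cage c has sum 10, which forces r3c2 = 4.
Column 4 already has 4; hence r3c4 = 3.
4 is placed in row 4; hence r4c2 = 2.
Row 1 already has 1, leaving r1c2 = 3.
3 is placed in row 2, which forces r2c2 = 1.
Completed grid: 2 3 4 1 / 4 1 3 2 / 1 4 2 3 / 3 2 1 4.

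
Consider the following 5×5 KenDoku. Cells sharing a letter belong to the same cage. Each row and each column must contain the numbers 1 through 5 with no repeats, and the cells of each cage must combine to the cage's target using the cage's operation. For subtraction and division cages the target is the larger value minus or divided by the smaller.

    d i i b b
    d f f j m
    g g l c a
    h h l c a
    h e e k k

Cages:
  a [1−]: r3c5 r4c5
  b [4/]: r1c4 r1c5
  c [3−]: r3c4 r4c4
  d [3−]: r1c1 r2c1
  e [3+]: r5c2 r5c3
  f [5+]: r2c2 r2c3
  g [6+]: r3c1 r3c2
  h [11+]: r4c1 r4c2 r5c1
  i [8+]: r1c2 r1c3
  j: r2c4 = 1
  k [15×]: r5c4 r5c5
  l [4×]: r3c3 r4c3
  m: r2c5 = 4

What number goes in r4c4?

5

Cage j is given; hence r2c4 = 1.
Cage m is given, leaving r2c5 = 4.
Column 4 now contains 1, so r1c4 = 4.
4 is placed in column 5, leaving r1c5 = 1.
In row 1, 2 can only go at r1c1, so r1c1 = 2.
Column 1 already has 2, so r2c1 = 5.
Cage h needs sum 11; hence r4c1 = 3.
Cage h has sum 11, so r4c2 = 4.
4 is placed in row 4, so r4c3 = 1.
Row 4 now contains 3, so r4c5 = 2.
Cage h needs sum 11, so r5c1 = 4.
Column 3 now contains 1, leaving r5c3 = 2.
The two cells of cage f must have sum 5, which forces r2c2 = 2.
2 is placed in column 3, so r2c3 = 3.
Column 1 now contains 4; hence r3c1 = 1.
The two cells of cage g must have sum 6, leaving r3c2 = 5.
Column 3 now contains 1; hence r3c3 = 4.
The two cells of cage c must have difference 3, so r3c4 = 2.
Column 5 now contains 2; hence r3c5 = 3.
2 is placed in row 4, which forces r4c4 = 5.
Row 5 now contains 2, so r5c2 = 1.
Column 4 now contains 5, so r5c4 = 3.
3 is placed in column 5, so r5c5 = 5.
5 is placed in column 2, leaving r1c2 = 3.
3 is placed in column 3, so r1c3 = 5.
Completed grid: 2 3 5 4 1 / 5 2 3 1 4 / 1 5 4 2 3 / 3 4 1 5 2 / 4 1 2 3 5.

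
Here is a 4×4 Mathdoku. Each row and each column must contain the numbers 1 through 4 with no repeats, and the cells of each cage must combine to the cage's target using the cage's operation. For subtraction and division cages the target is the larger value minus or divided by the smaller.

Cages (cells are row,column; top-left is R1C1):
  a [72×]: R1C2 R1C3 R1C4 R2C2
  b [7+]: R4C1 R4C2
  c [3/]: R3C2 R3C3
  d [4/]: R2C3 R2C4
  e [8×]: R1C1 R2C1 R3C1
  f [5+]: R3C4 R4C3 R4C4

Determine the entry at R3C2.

1

Cage a needs product 72, which forces R2C2 = 3.
Column 2 already has 3, so R3C2 = 1.
Row 3 now contains 1, which forces R3C3 = 3.
Row 3 now contains 1, leaving R3C4 = 2.
Column 2 already has 3, leaving R4C2 = 4.
Column 2 already has 4, so R1C2 = 2.
Cage a needs product 72, leaving R1C3 = 4.
Cage a needs product 72, so R1C4 = 3.
Column 3 now contains 4, leaving R2C3 = 1.
Row 2 now contains 1; hence R2C4 = 4.
Row 3 already has 2; hence R3C1 = 4.
Row 4 already has 4; hence R4C1 = 3.
Cage f needs sum 5, so R4C3 = 2.
Cage f needs sum 5, so R4C4 = 1.
Row 1 already has 2, leaving R1C1 = 1.
Row 2 now contains 1, leaving R2C1 = 2.
The full grid is 1 2 4 3 / 2 3 1 4 / 4 1 3 2 / 3 4 2 1.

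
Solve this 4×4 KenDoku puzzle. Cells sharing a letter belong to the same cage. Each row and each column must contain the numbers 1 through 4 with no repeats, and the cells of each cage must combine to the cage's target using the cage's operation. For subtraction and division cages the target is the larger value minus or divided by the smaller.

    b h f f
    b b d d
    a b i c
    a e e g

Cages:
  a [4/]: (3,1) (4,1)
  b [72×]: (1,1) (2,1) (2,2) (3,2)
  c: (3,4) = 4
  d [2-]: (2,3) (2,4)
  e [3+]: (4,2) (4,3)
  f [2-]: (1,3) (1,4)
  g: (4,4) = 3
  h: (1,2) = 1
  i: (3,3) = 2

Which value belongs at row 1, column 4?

H is a freebie, so (1,2) = 1.
Cage i is given, leaving (3,3) = 2.
C is a freebie, so (3,4) = 4.
Column 2 now contains 1, leaving (4,2) = 2.
Column 3 now contains 2, so (4,3) = 1.
Cage g is given; hence (4,4) = 3.
The two cells of cage f must have difference 2; hence (1,3) = 4.
Column 4 already has 3, so (1,4) = 2.
Cage b has product 72; hence (2,2) = 4.
Column 3 already has 4, leaving (2,3) = 3.
2 is placed in column 4, which forces (2,4) = 1.
Row 3 already has 4, so (3,1) = 1.
Row 3 already has 4, leaving (3,2) = 3.
1 is placed in row 4, leaving (4,1) = 4.
Row 1 now contains 2, which forces (1,1) = 3.
Row 2 already has 3, which forces (2,1) = 2.
Filled in: 3 1 4 2 / 2 4 3 1 / 1 3 2 4 / 4 2 1 3.

2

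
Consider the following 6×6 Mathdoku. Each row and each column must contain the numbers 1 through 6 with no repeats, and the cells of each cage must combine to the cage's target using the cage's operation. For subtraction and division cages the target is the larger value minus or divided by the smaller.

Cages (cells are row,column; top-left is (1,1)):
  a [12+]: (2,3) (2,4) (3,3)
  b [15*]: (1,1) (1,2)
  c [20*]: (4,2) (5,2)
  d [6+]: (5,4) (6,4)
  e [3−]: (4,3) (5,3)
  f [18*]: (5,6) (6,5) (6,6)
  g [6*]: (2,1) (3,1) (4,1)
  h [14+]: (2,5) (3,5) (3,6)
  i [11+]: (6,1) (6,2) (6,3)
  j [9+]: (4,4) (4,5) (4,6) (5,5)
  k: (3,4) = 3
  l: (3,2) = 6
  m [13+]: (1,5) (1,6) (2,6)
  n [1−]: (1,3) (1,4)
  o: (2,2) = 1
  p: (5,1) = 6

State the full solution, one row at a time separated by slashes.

5 3 1 2 6 4 / 2 1 4 6 5 3 / 1 6 2 3 4 5 / 3 5 6 4 1 2 / 6 4 3 5 2 1 / 4 2 5 1 3 6

Cage o is given, leaving (2,2) = 1.
Cage l is a single given cell, which forces (3,2) = 6.
K is a freebie, leaving (3,4) = 3.
Cage p is a single given cell, which forces (5,1) = 6.
The 3 cells of cage h must have sum 14, leaving (2,5) = 5.
The 3 cells of cage h must have sum 14; hence (3,5) = 4.
Cage h has sum 14, so (3,6) = 5.
Cage a has sum 12, leaving (3,3) = 2.
Row 3 now contains 2, which forces (3,1) = 1.
Row 1 needs a 2, and only (1,4) is open for it.
The only place for 4 in row 1 is (1,6).
In row 1, 1 can only go at (1,3), so (1,3) = 1.
The two cells of cage e must have difference 3, so (4,3) = 6.
Cage e's pair has difference 3, so (5,3) = 3.
3 is placed in row 5; hence (5,6) = 1.
Column 3 now contains 6, leaving (2,3) = 4.
Cage a has sum 12, which forces (2,4) = 6.
Row 2 already has 6, so (2,6) = 3.
Cage j has sum 9; hence (4,4) = 4.
The 4 cells of cage j must have sum 9, leaving (4,5) = 1.
The 4 cells of cage j must have sum 9, leaving (4,6) = 2.
Row 5 now contains 1, leaving (5,4) = 5.
Row 5 now contains 1, leaving (5,5) = 2.
Column 3 now contains 4, which forces (6,3) = 5.
Cage d needs two cells with sum 6, which forces (6,4) = 1.
Column 6 already has 3, leaving (6,6) = 6.
Cage m has sum 13, leaving (1,5) = 6.
Row 2 now contains 3, so (2,1) = 2.
2 is placed in row 4, so (4,1) = 3.
Row 4 already has 4, leaving (4,2) = 5.
Row 5 already has 5, which forces (5,2) = 4.
2 is placed in column 1, so (6,1) = 4.
Column 2 now contains 4, so (6,2) = 2.
6 is placed in row 6; hence (6,5) = 3.
Column 1 now contains 3, so (1,1) = 5.
Column 2 now contains 5, leaving (1,2) = 3.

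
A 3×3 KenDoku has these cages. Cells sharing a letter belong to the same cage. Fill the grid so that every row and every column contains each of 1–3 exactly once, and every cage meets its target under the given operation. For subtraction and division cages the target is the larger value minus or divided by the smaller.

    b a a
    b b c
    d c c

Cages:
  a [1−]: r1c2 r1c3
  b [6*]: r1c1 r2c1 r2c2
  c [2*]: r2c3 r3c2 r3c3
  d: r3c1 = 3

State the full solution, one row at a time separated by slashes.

1 2 3 / 2 3 1 / 3 1 2

Cage c needs product 2, leaving r2c3 = 1.
D is a freebie; hence r3c1 = 3.
Cage c has product 2; hence r3c2 = 1.
Cage c needs product 2; hence r3c3 = 2.
Cage b needs product 6, leaving r1c1 = 1.
Cage a needs two cells with difference 1, so r1c2 = 2.
Column 3 now contains 2, so r1c3 = 3.
Column 1 already has 3, so r2c1 = 2.
The 3 cells of cage b must have product 6, so r2c2 = 3.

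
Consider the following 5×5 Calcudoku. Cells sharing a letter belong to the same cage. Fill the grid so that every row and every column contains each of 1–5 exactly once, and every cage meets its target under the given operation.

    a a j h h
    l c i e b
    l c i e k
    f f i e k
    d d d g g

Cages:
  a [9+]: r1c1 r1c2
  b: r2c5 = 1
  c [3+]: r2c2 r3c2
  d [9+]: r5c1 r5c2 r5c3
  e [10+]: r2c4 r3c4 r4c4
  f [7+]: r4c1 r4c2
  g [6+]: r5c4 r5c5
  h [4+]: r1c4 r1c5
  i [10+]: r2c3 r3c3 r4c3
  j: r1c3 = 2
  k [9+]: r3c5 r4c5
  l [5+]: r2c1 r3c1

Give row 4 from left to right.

4 3 1 2 5

Cage j is given, which forces r1c3 = 2.
Cage b is given, which forces r2c5 = 1.
Cage h's pair has sum 4, which forces r1c4 = 1.
1 is placed in column 5, leaving r1c5 = 3.
Row 2 now contains 1, leaving r2c2 = 2.
Cage c needs two cells with sum 3; hence r3c2 = 1.
Cage l needs two cells with sum 5; hence r2c1 = 3.
Row 2 now contains 3, which forces r2c4 = 5.
Cage l needs two cells with sum 5, which forces r3c1 = 2.
Row 3 already has 2; hence r3c4 = 3.
Column 1 now contains 2, leaving r4c1 = 4.
Cage i needs sum 10, leaving r4c3 = 1.
Column 4 now contains 3; hence r4c4 = 2.
Row 4 now contains 4, which forces r4c5 = 5.
Column 4 already has 2, leaving r5c4 = 4.
Row 5 already has 4, which forces r5c5 = 2.
4 is placed in column 1, which forces r1c1 = 5.
The two cells of cage a must have sum 9, leaving r1c2 = 4.
Row 2 already has 5; hence r2c3 = 4.
Cage i needs sum 10; hence r3c3 = 5.
Column 5 now contains 5, so r3c5 = 4.
5 is placed in row 4, which forces r4c2 = 3.
Cage d has sum 9, so r5c1 = 1.
Column 2 now contains 3, so r5c2 = 5.
Column 3 now contains 5; hence r5c3 = 3.
Completed grid: 5 4 2 1 3 / 3 2 4 5 1 / 2 1 5 3 4 / 4 3 1 2 5 / 1 5 3 4 2.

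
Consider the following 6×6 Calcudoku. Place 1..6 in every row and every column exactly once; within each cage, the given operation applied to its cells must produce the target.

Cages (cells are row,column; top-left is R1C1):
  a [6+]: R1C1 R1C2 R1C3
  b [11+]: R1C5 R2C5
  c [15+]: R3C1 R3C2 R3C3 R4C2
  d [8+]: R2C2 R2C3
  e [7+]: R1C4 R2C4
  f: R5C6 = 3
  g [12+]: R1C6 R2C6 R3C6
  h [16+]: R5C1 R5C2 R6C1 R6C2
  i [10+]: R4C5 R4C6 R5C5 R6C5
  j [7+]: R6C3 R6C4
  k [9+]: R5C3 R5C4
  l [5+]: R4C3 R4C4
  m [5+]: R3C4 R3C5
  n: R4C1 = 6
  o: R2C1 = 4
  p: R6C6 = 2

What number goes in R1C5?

O is a freebie, leaving R2C1 = 4.
N is a freebie, so R4C1 = 6.
Cage f is given; hence R5C6 = 3.
Cage p is given; hence R6C6 = 2.
In row 1, 4 can only go at R1C4, so R1C4 = 4.
Cage e needs two cells with sum 7, so R2C4 = 3.
The two cells of cage k must have sum 9; hence R5C3 = 4.
4 is placed in column 4, leaving R5C4 = 5.
The two cells of cage l must have sum 5; hence R4C3 = 3.
Cage l needs two cells with sum 5, leaving R4C4 = 2.
Cage h has sum 16; hence R5C2 = 6.
6 is placed in column 2, which forces R2C2 = 2.
Cage d's pair has sum 8, which forces R2C3 = 6.
Row 2 already has 6, leaving R2C5 = 5.
5 is placed in row 2, which forces R2C6 = 1.
2 is placed in column 4; hence R3C4 = 1.
Cage m needs two cells with sum 5, so R3C5 = 4.
Column 5 already has 4, so R4C5 = 1.
Column 6 already has 1, which forces R4C6 = 4.
Column 5 now contains 1, so R5C5 = 2.
Column 3 now contains 6, leaving R6C3 = 1.
Column 4 now contains 1, leaving R6C4 = 6.
The 4 cells of cage i must have sum 10, which forces R6C5 = 3.
Column 3 now contains 1, leaving R1C3 = 2.
Column 5 already has 5, so R1C5 = 6.
6 is placed in row 1; hence R1C6 = 5.
The 4 cells of cage c must have sum 15, so R3C2 = 3.
2 is placed in column 3; hence R3C3 = 5.
Column 6 now contains 5; hence R3C6 = 6.
Row 4 already has 4, so R4C2 = 5.
2 is placed in row 5; hence R5C1 = 1.
Row 6 now contains 3, leaving R6C1 = 5.
Cage h needs sum 16, so R6C2 = 4.
Column 1 now contains 1, which forces R1C1 = 3.
Column 2 already has 3; hence R1C2 = 1.
Row 3 already has 5, leaving R3C1 = 2.
Filled in: 3 1 2 4 6 5 / 4 2 6 3 5 1 / 2 3 5 1 4 6 / 6 5 3 2 1 4 / 1 6 4 5 2 3 / 5 4 1 6 3 2.

6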